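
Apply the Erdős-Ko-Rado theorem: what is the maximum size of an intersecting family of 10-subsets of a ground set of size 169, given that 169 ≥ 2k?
max |F| = C(168, 9) = 236236542585120

Erdős-Ko-Rado (1961): when n ≥ 2k, max |F| = C(n−1, k−1). The bound is attained by the star {A : i ∈ A} for any fixed i ∈ [n]. Here C(169−1, 10−1) = C(168, 9) = 236236542585120.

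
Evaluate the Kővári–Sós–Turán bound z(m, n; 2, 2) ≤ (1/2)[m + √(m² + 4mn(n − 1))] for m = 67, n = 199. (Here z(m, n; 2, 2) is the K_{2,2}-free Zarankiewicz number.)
z(67, 199; 2, 2) ≤ (1/2)[67 + √(67² + 4·67·199·198)] = (1/2)[67 + √10564225] = 1658.6327

Kővári–Sós–Turán: let r_1, ..., r_67 be the row sums and z = Σ r_i the total number of 1s. Each pair of columns can share at most one row with both entries 1 (else a 2×2 all-ones block appears), so Σ_i C(r_i, 2) ≤ C(199, 2) = 19701. By convexity Σ_i C(r_i, 2) ≥ 67·C(z/67, 2) = z(z − 67)/(2·67), giving z² − 67z − 67·199·198 ≤ 0 and hence z ≤ (1/2)[67 + √(4489 + 4·2639934)] = (1/2)[67 + √10564225] ≈ (1/2)(67 + 3250.2654) = 1658.6327.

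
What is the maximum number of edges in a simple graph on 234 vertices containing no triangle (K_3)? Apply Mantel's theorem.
ex(234, K_3) = ⌊234^2/4⌋ = 13689

Mantel (1907): a triangle-free graph on n vertices has at most ⌊n^2/4⌋ edges, with equality for the complete bipartite graph K_{⌊n/2⌋, ⌈n/2⌉}. For n = 234: ⌊234^2/4⌋ = ⌊54756/4⌋ = 13689. The extremal graph is K_{117, 117}, which has 117·117 = 13689 edges.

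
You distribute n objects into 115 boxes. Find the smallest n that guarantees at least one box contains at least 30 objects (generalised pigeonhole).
n = (30 − 1)·115 + 1 = 3336

By the generalised pigeonhole principle, to guarantee some box contains ≥ r objects we need more than (r − 1) · k objects total. Threshold: n = (r − 1) · k + 1. With r = 30 and k = 115: n = 29 · 115 + 1 = 3335 + 1 = 3336. For n = 3335 = 29 · 115, we can put exactly 29 objects in every box, avoiding 30 in any single one — so 3336 is tight.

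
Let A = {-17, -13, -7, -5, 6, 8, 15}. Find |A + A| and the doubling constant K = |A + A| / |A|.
K = |A + A| / |A| = 27/7

Enumerate A + A = {a + b : a, b ∈ A}. With |A| = 7, there are |A|^2 = 49 ordered sum pairs; collecting distinct values, A + A = {-34, -30, -26, -24, -22, -20, -18, -14, -12, -11, -10, -9, -7, -5, -2, -1, 1, 2, 3, 8, 10, 12, 14, 16, 21, 23, 30}, so |A + A| = 27. Thus K = 27/7. For comparison, the minimum possible |A + A| over all 7-element sets is 2·7 − 1 = 13 (so min K = 13/7), attained only by arithmetic progressions.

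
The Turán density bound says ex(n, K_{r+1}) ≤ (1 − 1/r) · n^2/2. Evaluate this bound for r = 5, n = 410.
Turán density bound = (4/5) · 410^2/2 = 67240

Turán's theorem: ex(n, K_{r+1}) is achieved by the complete r-partite Turán graph T(n, r) with parts as balanced as possible, and is at most (1 − 1/r) · n^2/2. For r = 5, n = 410: the density bound is (4/5) · 168100/2 = 67240. Since 5 ∣ 410, the Turán graph T(410, 5) has parts of equal size 82, and its edge count e(T(410, 5)) = 67240 attains the density bound exactly.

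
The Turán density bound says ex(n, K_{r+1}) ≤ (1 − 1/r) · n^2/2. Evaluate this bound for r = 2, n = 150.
Turán density bound = (1/2) · 150^2/2 = 5625

Turán's theorem: ex(n, K_{r+1}) is achieved by the complete r-partite Turán graph T(n, r) with parts as balanced as possible, and is at most (1 − 1/r) · n^2/2. For r = 2, n = 150: the density bound is (1/2) · 22500/2 = 5625. Since 2 ∣ 150, the Turán graph T(150, 2) has parts of equal size 75, and its edge count e(T(150, 2)) = 5625 attains the density bound exactly.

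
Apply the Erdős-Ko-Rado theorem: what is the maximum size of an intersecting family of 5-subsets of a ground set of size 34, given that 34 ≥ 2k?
max |F| = C(33, 4) = 40920

The Erdős-Ko-Rado theorem states: for n ≥ 2k, an intersecting family of k-subsets of an n-element set has size at most C(n − 1, k − 1), with equality for 'star' families {A ⊆ [n] : |A| = k, i ∈ A} (fix an element i). For n = 34, k = 5: C(33, 4) = 40920.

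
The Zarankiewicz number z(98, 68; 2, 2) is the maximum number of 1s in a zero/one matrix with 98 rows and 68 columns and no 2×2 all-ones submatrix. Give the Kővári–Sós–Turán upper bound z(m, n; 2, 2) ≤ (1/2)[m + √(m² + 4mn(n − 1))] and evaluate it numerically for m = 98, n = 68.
z(98, 68; 2, 2) ≤ (1/2)[98 + √(98² + 4·98·68·67)] = (1/2)[98 + √1795556] = 718.9918

Kővári–Sós–Turán: let r_1, ..., r_98 be the row sums and z = Σ r_i the total number of 1s. Each pair of columns can share at most one row with both entries 1 (else a 2×2 all-ones block appears), so Σ_i C(r_i, 2) ≤ C(68, 2) = 2278. By convexity Σ_i C(r_i, 2) ≥ 98·C(z/98, 2) = z(z − 98)/(2·98), giving z² − 98z − 98·68·67 ≤ 0 and hence z ≤ (1/2)[98 + √(9604 + 4·446488)] = (1/2)[98 + √1795556] ≈ (1/2)(98 + 1339.9836) = 718.9918.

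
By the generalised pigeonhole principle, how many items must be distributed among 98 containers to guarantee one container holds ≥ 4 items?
n = (4 − 1)·98 + 1 = 295

By the generalised pigeonhole principle, to guarantee some box contains ≥ r objects we need more than (r − 1) · k objects total. Threshold: n = (r − 1) · k + 1. With r = 4 and k = 98: n = 3 · 98 + 1 = 294 + 1 = 295. For n = 294 = 3 · 98, we can put exactly 3 objects in every box, avoiding 4 in any single one — so 295 is tight.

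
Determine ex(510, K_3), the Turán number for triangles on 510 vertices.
ex(510, K_3) = ⌊510^2/4⌋ = 65025

Mantel (1907): a triangle-free graph on n vertices has at most ⌊n^2/4⌋ edges, with equality for the complete bipartite graph K_{⌊n/2⌋, ⌈n/2⌉}. For n = 510: ⌊510^2/4⌋ = ⌊260100/4⌋ = 65025. The extremal graph is K_{255, 255}, which has 255·255 = 65025 edges.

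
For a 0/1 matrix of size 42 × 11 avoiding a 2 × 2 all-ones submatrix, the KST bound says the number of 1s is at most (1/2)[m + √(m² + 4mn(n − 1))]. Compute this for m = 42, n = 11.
z(42, 11; 2, 2) ≤ (1/2)[42 + √(42² + 4·42·11·10)] = (1/2)[42 + √20244] = 92.1407

Kővári–Sós–Turán: let r_1, ..., r_42 be the row sums and z = Σ r_i the total number of 1s. Each pair of columns can share at most one row with both entries 1 (else a 2×2 all-ones block appears), so Σ_i C(r_i, 2) ≤ C(11, 2) = 55. By convexity Σ_i C(r_i, 2) ≥ 42·C(z/42, 2) = z(z − 42)/(2·42), giving z² − 42z − 42·11·10 ≤ 0 and hence z ≤ (1/2)[42 + √(1764 + 4·4620)] = (1/2)[42 + √20244] ≈ (1/2)(42 + 142.2814) = 92.1407.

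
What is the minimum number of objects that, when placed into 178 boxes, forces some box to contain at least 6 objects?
n = (6 − 1)·178 + 1 = 891

By the generalised pigeonhole principle, to guarantee some box contains ≥ r objects we need more than (r − 1) · k objects total. Threshold: n = (r − 1) · k + 1. With r = 6 and k = 178: n = 5 · 178 + 1 = 890 + 1 = 891. For n = 890 = 5 · 178, we can put exactly 5 objects in every box, avoiding 6 in any single one — so 891 is tight.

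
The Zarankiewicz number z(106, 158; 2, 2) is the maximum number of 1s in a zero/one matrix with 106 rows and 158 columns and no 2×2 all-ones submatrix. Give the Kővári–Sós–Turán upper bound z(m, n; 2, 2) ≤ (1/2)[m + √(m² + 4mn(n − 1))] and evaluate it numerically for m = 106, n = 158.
z(106, 158; 2, 2) ≤ (1/2)[106 + √(106² + 4·106·158·157)] = (1/2)[106 + √10528980] = 1675.4195

Kővári–Sós–Turán: let r_1, ..., r_106 be the row sums and z = Σ r_i the total number of 1s. Each pair of columns can share at most one row with both entries 1 (else a 2×2 all-ones block appears), so Σ_i C(r_i, 2) ≤ C(158, 2) = 12403. By convexity Σ_i C(r_i, 2) ≥ 106·C(z/106, 2) = z(z − 106)/(2·106), giving z² − 106z − 106·158·157 ≤ 0 and hence z ≤ (1/2)[106 + √(11236 + 4·2629436)] = (1/2)[106 + √10528980] ≈ (1/2)(106 + 3244.839) = 1675.4195.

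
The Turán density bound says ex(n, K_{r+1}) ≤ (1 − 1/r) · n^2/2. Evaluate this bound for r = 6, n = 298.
Turán density bound = (5/6) · 298^2/2 = 111005/3 ≈ 37001.6667

Turán's theorem: ex(n, K_{r+1}) is achieved by the complete r-partite Turán graph T(n, r) with parts as balanced as possible, and is at most (1 − 1/r) · n^2/2. For r = 6, n = 298: the density bound is (5/6) · 88804/2 = 111005/3 ≈ 37001.6667. The integer-valued extremum is e(T(298, 6)) = 37001, which is strictly less than the density bound 111005/3 since 6 ∤ 298 (the parts of T(298, 6) cannot all be equal).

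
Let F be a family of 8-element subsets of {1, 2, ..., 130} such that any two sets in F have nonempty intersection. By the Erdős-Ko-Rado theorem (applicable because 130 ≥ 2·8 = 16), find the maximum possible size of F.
max |F| = C(129, 7) = 99949406400

The Erdős-Ko-Rado theorem states: for n ≥ 2k, an intersecting family of k-subsets of an n-element set has size at most C(n − 1, k − 1), with equality for 'star' families {A ⊆ [n] : |A| = k, i ∈ A} (fix an element i). For n = 130, k = 8: C(129, 7) = 99949406400.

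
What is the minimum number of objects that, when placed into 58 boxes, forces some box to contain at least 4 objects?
n = (4 − 1)·58 + 1 = 175

By the generalised pigeonhole principle, to guarantee some box contains ≥ r objects we need more than (r − 1) · k objects total. Threshold: n = (r − 1) · k + 1. With r = 4 and k = 58: n = 3 · 58 + 1 = 174 + 1 = 175. For n = 174 = 3 · 58, we can put exactly 3 objects in every box, avoiding 4 in any single one — so 175 is tight.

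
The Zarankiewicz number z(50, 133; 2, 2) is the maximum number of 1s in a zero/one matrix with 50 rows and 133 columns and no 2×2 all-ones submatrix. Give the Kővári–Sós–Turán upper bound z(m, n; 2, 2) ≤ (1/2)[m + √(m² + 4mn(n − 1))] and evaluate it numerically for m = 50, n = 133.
z(50, 133; 2, 2) ≤ (1/2)[50 + √(50² + 4·50·133·132)] = (1/2)[50 + √3513700] = 962.2433

Kővári–Sós–Turán: let r_1, ..., r_50 be the row sums and z = Σ r_i the total number of 1s. Each pair of columns can share at most one row with both entries 1 (else a 2×2 all-ones block appears), so Σ_i C(r_i, 2) ≤ C(133, 2) = 8778. By convexity Σ_i C(r_i, 2) ≥ 50·C(z/50, 2) = z(z − 50)/(2·50), giving z² − 50z − 50·133·132 ≤ 0 and hence z ≤ (1/2)[50 + √(2500 + 4·877800)] = (1/2)[50 + √3513700] ≈ (1/2)(50 + 1874.4866) = 962.2433.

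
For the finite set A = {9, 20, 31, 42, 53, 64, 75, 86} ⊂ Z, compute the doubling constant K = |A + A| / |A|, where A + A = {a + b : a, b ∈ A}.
K = |A + A| / |A| = 15/8

Enumerate A + A = {a + b : a, b ∈ A}. With |A| = 8, there are |A|^2 = 64 ordered sum pairs; collecting distinct values, A + A = {18, 29, 40, 51, 62, 73, 84, 95, 106, 117, 128, 139, 150, 161, 172}, so |A + A| = 15. Thus K = 15/8. Here |A + A| = 2|A| − 1 = 15, the minimum possible — so K = 15/8 is minimal, which holds iff A is an arithmetic progression.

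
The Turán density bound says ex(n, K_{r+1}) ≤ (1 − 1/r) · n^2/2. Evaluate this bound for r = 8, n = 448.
Turán density bound = (7/8) · 448^2/2 = 87808

Turán's theorem: ex(n, K_{r+1}) is achieved by the complete r-partite Turán graph T(n, r) with parts as balanced as possible, and is at most (1 − 1/r) · n^2/2. For r = 8, n = 448: the density bound is (7/8) · 200704/2 = 87808. Since 8 ∣ 448, the Turán graph T(448, 8) has parts of equal size 56, and its edge count e(T(448, 8)) = 87808 attains the density bound exactly.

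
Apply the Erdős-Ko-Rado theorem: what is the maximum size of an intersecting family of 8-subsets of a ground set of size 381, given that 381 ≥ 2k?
max |F| = C(380, 7) = 214741575477000

Erdős-Ko-Rado (1961): when n ≥ 2k, max |F| = C(n−1, k−1). The bound is attained by the star {A : i ∈ A} for any fixed i ∈ [n]. Here C(381−1, 8−1) = C(380, 7) = 214741575477000.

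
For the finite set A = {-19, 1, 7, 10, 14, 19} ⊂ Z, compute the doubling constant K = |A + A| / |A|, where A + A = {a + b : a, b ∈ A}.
K = |A + A| / |A| = 20/6 = 10/3

Enumerate A + A = {a + b : a, b ∈ A}. With |A| = 6, there are |A|^2 = 36 ordered sum pairs; collecting distinct values, A + A = {-38, -18, -12, -9, -5, 0, 2, 8, 11, 14, 15, 17, 20, 21, 24, 26, 28, 29, 33, 38}, so |A + A| = 20. Thus K = 20/6 = 10/3. For comparison, the minimum possible |A + A| over all 6-element sets is 2·6 − 1 = 11 (so min K = 11/6), attained only by arithmetic progressions.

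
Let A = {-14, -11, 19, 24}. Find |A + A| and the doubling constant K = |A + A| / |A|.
K = |A + A| / |A| = 10/4 = 5/2

Enumerate A + A = {a + b : a, b ∈ A}. With |A| = 4, there are |A|^2 = 16 ordered sum pairs; collecting distinct values, A + A = {-28, -25, -22, 5, 8, 10, 13, 38, 43, 48}, so |A + A| = 10. Thus K = 10/4 = 5/2. For comparison, the minimum possible |A + A| over all 4-element sets is 2·4 − 1 = 7 (so min K = 7/4), attained only by arithmetic progressions.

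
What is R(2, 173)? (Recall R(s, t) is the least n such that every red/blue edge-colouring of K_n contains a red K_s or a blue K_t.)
R(2, 173) = 173

R(2, k) = k for all k ≥ 2: in a 2-colouring of K_k, either some edge is red (a red K_2) or all edges are blue (a blue K_k). And K_{172} coloured all-blue has no blue K_173, so R(2, 173) > 172. Hence R(2, 173) = 173.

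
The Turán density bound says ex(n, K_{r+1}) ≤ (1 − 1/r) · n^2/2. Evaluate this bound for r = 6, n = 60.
Turán density bound = (5/6) · 60^2/2 = 1500

Turán's theorem: ex(n, K_{r+1}) is achieved by the complete r-partite Turán graph T(n, r) with parts as balanced as possible, and is at most (1 − 1/r) · n^2/2. For r = 6, n = 60: the density bound is (5/6) · 3600/2 = 1500. Since 6 ∣ 60, the Turán graph T(60, 6) has parts of equal size 10, and its edge count e(T(60, 6)) = 1500 attains the density bound exactly.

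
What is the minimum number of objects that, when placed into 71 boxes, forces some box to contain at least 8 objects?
n = (8 − 1)·71 + 1 = 498

By the generalised pigeonhole principle, to guarantee some box contains ≥ r objects we need more than (r − 1) · k objects total. Threshold: n = (r − 1) · k + 1. With r = 8 and k = 71: n = 7 · 71 + 1 = 497 + 1 = 498. For n = 497 = 7 · 71, we can put exactly 7 objects in every box, avoiding 8 in any single one — so 498 is tight.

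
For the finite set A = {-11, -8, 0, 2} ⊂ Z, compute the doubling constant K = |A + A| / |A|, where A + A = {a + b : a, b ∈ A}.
K = |A + A| / |A| = 10/4 = 5/2

Enumerate A + A = {a + b : a, b ∈ A}. With |A| = 4, there are |A|^2 = 16 ordered sum pairs; collecting distinct values, A + A = {-22, -19, -16, -11, -9, -8, -6, 0, 2, 4}, so |A + A| = 10. Thus K = 10/4 = 5/2. For comparison, the minimum possible |A + A| over all 4-element sets is 2·4 − 1 = 7 (so min K = 7/4), attained only by arithmetic progressions.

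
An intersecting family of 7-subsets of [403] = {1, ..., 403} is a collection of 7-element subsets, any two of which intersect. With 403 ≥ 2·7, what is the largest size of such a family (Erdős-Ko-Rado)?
max |F| = C(402, 6) = 5646045778660

The Erdős-Ko-Rado theorem states: for n ≥ 2k, an intersecting family of k-subsets of an n-element set has size at most C(n − 1, k − 1), with equality for 'star' families {A ⊆ [n] : |A| = k, i ∈ A} (fix an element i). For n = 403, k = 7: C(402, 6) = 5646045778660.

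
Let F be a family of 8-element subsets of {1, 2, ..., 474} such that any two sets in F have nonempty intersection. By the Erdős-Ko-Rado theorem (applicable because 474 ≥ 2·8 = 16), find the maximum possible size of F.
max |F| = C(473, 7) = 1005140898156252

Erdős-Ko-Rado (1961): when n ≥ 2k, max |F| = C(n−1, k−1). The bound is attained by the star {A : i ∈ A} for any fixed i ∈ [n]. Here C(474−1, 8−1) = C(473, 7) = 1005140898156252.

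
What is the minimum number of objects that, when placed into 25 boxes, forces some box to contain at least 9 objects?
n = (9 − 1)·25 + 1 = 201

By the generalised pigeonhole principle, to guarantee some box contains ≥ r objects we need more than (r − 1) · k objects total. Threshold: n = (r − 1) · k + 1. With r = 9 and k = 25: n = 8 · 25 + 1 = 200 + 1 = 201. For n = 200 = 8 · 25, we can put exactly 8 objects in every box, avoiding 9 in any single one — so 201 is tight.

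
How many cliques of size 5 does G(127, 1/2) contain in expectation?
E[# K_5] = C(127, 5) · (1/2)^C(5, 2) = 254231775 / 2^10 ≈ 248273.217773

For each 5-subset S of vertices (there are C(127, 5) = 254231775 such S), let X_S = 1 if S induces a K_5 (all C(5, 2) = 10 edges present). Then P(X_S = 1) = (1/2)^10 = 1/1024. By linearity of expectation, E[# K_5] = C(127, 5) · (1/2)^10 = 254231775 / 1024 ≈ 248273.217773.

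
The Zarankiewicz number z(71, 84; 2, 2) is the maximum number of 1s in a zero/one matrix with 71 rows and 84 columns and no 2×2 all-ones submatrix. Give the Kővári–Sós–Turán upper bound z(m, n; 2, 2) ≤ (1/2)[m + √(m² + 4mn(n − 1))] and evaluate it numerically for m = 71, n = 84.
z(71, 84; 2, 2) ≤ (1/2)[71 + √(71² + 4·71·84·83)] = (1/2)[71 + √1985089] = 739.9659

Kővári–Sós–Turán: let r_1, ..., r_71 be the row sums and z = Σ r_i the total number of 1s. Each pair of columns can share at most one row with both entries 1 (else a 2×2 all-ones block appears), so Σ_i C(r_i, 2) ≤ C(84, 2) = 3486. By convexity Σ_i C(r_i, 2) ≥ 71·C(z/71, 2) = z(z − 71)/(2·71), giving z² − 71z − 71·84·83 ≤ 0 and hence z ≤ (1/2)[71 + √(5041 + 4·495012)] = (1/2)[71 + √1985089] ≈ (1/2)(71 + 1408.9319) = 739.9659.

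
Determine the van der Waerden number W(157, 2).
W(157, 2) = 157 + 1 = 158

A 2-term AP is any pair of integers, so a monochromatic 2-AP exists iff some colour is used at least twice. With 157 colours, the colouring i ↦ i on {1, ..., 157} uses each colour once, avoiding any monochromatic pair, so W(157, 2) > 157. For {1, ..., 158}, pigeonhole forces two integers of the same colour, which form a monochromatic 2-AP. Hence W(157, 2) = 158.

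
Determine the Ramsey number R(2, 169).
R(2, 169) = 169

R(2, k) = k for all k ≥ 2: in a 2-colouring of K_k, either some edge is red (a red K_2) or all edges are blue (a blue K_k). And K_{168} coloured all-blue has no blue K_169, so R(2, 169) > 168. Hence R(2, 169) = 169.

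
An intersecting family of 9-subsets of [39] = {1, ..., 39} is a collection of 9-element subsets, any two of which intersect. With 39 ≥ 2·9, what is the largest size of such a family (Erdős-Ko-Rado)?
max |F| = C(38, 8) = 48903492

The Erdős-Ko-Rado theorem states: for n ≥ 2k, an intersecting family of k-subsets of an n-element set has size at most C(n − 1, k − 1), with equality for 'star' families {A ⊆ [n] : |A| = k, i ∈ A} (fix an element i). For n = 39, k = 9: C(38, 8) = 48903492.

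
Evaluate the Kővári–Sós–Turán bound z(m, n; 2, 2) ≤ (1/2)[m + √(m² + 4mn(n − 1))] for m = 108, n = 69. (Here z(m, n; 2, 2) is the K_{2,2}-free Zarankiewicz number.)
z(108, 69; 2, 2) ≤ (1/2)[108 + √(108² + 4·108·69·68)] = (1/2)[108 + √2038608] = 767.8992

Kővári–Sós–Turán: let r_1, ..., r_108 be the row sums and z = Σ r_i the total number of 1s. Each pair of columns can share at most one row with both entries 1 (else a 2×2 all-ones block appears), so Σ_i C(r_i, 2) ≤ C(69, 2) = 2346. By convexity Σ_i C(r_i, 2) ≥ 108·C(z/108, 2) = z(z − 108)/(2·108), giving z² − 108z − 108·69·68 ≤ 0 and hence z ≤ (1/2)[108 + √(11664 + 4·506736)] = (1/2)[108 + √2038608] ≈ (1/2)(108 + 1427.7983) = 767.8992.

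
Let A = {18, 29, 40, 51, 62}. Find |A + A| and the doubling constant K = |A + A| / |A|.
K = |A + A| / |A| = 9/5

Enumerate A + A = {a + b : a, b ∈ A}. With |A| = 5, there are |A|^2 = 25 ordered sum pairs; collecting distinct values, A + A = {36, 47, 58, 69, 80, 91, 102, 113, 124}, so |A + A| = 9. Thus K = 9/5. Here |A + A| = 2|A| − 1 = 9, the minimum possible — so K = 9/5 is minimal, which holds iff A is an arithmetic progression.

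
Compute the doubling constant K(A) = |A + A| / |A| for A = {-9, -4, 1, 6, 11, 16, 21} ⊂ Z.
K = |A + A| / |A| = 13/7

Enumerate A + A = {a + b : a, b ∈ A}. With |A| = 7, there are |A|^2 = 49 ordered sum pairs; collecting distinct values, A + A = {-18, -13, -8, -3, 2, 7, 12, 17, 22, 27, 32, 37, 42}, so |A + A| = 13. Thus K = 13/7. Here |A + A| = 2|A| − 1 = 13, the minimum possible — so K = 13/7 is minimal, which holds iff A is an arithmetic progression.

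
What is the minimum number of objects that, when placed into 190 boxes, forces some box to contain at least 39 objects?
n = (39 − 1)·190 + 1 = 7221

By the generalised pigeonhole principle, to guarantee some box contains ≥ r objects we need more than (r − 1) · k objects total. Threshold: n = (r − 1) · k + 1. With r = 39 and k = 190: n = 38 · 190 + 1 = 7220 + 1 = 7221. For n = 7220 = 38 · 190, we can put exactly 38 objects in every box, avoiding 39 in any single one — so 7221 is tight.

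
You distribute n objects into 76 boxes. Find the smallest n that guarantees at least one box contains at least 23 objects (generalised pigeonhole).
n = (23 − 1)·76 + 1 = 1673

By the generalised pigeonhole principle, to guarantee some box contains ≥ r objects we need more than (r − 1) · k objects total. Threshold: n = (r − 1) · k + 1. With r = 23 and k = 76: n = 22 · 76 + 1 = 1672 + 1 = 1673. For n = 1672 = 22 · 76, we can put exactly 22 objects in every box, avoiding 23 in any single one — so 1673 is tight.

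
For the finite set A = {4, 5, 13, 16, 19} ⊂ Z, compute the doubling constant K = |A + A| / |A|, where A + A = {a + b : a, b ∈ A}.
K = |A + A| / |A| = 14/5

Enumerate A + A = {a + b : a, b ∈ A}. With |A| = 5, there are |A|^2 = 25 ordered sum pairs; collecting distinct values, A + A = {8, 9, 10, 17, 18, 20, 21, 23, 24, 26, 29, 32, 35, 38}, so |A + A| = 14. Thus K = 14/5. For comparison, the minimum possible |A + A| over all 5-element sets is 2·5 − 1 = 9 (so min K = 9/5), attained only by arithmetic progressions.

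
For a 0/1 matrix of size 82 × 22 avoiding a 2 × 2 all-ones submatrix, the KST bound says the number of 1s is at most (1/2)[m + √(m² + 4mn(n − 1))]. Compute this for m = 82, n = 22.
z(82, 22; 2, 2) ≤ (1/2)[82 + √(82² + 4·82·22·21)] = (1/2)[82 + √158260] = 239.9095

Kővári–Sós–Turán: let r_1, ..., r_82 be the row sums and z = Σ r_i the total number of 1s. Each pair of columns can share at most one row with both entries 1 (else a 2×2 all-ones block appears), so Σ_i C(r_i, 2) ≤ C(22, 2) = 231. By convexity Σ_i C(r_i, 2) ≥ 82·C(z/82, 2) = z(z − 82)/(2·82), giving z² − 82z − 82·22·21 ≤ 0 and hence z ≤ (1/2)[82 + √(6724 + 4·37884)] = (1/2)[82 + √158260] ≈ (1/2)(82 + 397.8191) = 239.9095.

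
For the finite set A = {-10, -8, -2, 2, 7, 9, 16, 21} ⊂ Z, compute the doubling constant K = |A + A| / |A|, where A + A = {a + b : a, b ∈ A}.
K = |A + A| / |A| = 31/8

Enumerate A + A = {a + b : a, b ∈ A}. With |A| = 8, there are |A|^2 = 64 ordered sum pairs; collecting distinct values, A + A = {-20, -18, -16, -12, -10, -8, -6, -4, -3, -1, 0, 1, 4, 5, 6, 7, 8, 9, 11, 13, 14, 16, 18, 19, 23, 25, 28, 30, 32, 37, 42}, so |A + A| = 31. Thus K = 31/8. For comparison, the minimum possible |A + A| over all 8-element sets is 2·8 − 1 = 15 (so min K = 15/8), attained only by arithmetic progressions.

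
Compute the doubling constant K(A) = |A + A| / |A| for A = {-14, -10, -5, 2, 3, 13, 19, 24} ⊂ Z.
K = |A + A| / |A| = 33/8

Enumerate A + A = {a + b : a, b ∈ A}. With |A| = 8, there are |A|^2 = 64 ordered sum pairs; collecting distinct values, A + A = {-28, -24, -20, -19, -15, -12, -11, -10, -8, -7, -3, -2, -1, 3, 4, 5, 6, 8, 9, 10, 14, 15, 16, 19, 21, 22, 26, 27, 32, 37, 38, 43, 48}, so |A + A| = 33. Thus K = 33/8. For comparison, the minimum possible |A + A| over all 8-element sets is 2·8 − 1 = 15 (so min K = 15/8), attained only by arithmetic progressions.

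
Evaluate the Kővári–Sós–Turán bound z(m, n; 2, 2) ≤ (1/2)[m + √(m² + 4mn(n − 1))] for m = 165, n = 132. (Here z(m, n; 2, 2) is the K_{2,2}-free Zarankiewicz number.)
z(165, 132; 2, 2) ≤ (1/2)[165 + √(165² + 4·165·132·131)] = (1/2)[165 + √11439945] = 1773.6494

Kővári–Sós–Turán: let r_1, ..., r_165 be the row sums and z = Σ r_i the total number of 1s. Each pair of columns can share at most one row with both entries 1 (else a 2×2 all-ones block appears), so Σ_i C(r_i, 2) ≤ C(132, 2) = 8646. By convexity Σ_i C(r_i, 2) ≥ 165·C(z/165, 2) = z(z − 165)/(2·165), giving z² − 165z − 165·132·131 ≤ 0 and hence z ≤ (1/2)[165 + √(27225 + 4·2853180)] = (1/2)[165 + √11439945] ≈ (1/2)(165 + 3382.2988) = 1773.6494.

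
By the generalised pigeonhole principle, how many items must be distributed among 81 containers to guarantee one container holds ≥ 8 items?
n = (8 − 1)·81 + 1 = 568

By the generalised pigeonhole principle, to guarantee some box contains ≥ r objects we need more than (r − 1) · k objects total. Threshold: n = (r − 1) · k + 1. With r = 8 and k = 81: n = 7 · 81 + 1 = 567 + 1 = 568. For n = 567 = 7 · 81, we can put exactly 7 objects in every box, avoiding 8 in any single one — so 568 is tight.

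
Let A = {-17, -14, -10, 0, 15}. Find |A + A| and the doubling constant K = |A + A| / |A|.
K = |A + A| / |A| = 15/5 = 3

Enumerate A + A = {a + b : a, b ∈ A}. With |A| = 5, there are |A|^2 = 25 ordered sum pairs; collecting distinct values, A + A = {-34, -31, -28, -27, -24, -20, -17, -14, -10, -2, 0, 1, 5, 15, 30}, so |A + A| = 15. Thus K = 15/5 = 3. For comparison, the minimum possible |A + A| over all 5-element sets is 2·5 − 1 = 9 (so min K = 9/5), attained only by arithmetic progressions.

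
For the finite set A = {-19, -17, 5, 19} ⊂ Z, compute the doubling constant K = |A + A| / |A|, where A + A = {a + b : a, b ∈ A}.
K = |A + A| / |A| = 10/4 = 5/2

Enumerate A + A = {a + b : a, b ∈ A}. With |A| = 4, there are |A|^2 = 16 ordered sum pairs; collecting distinct values, A + A = {-38, -36, -34, -14, -12, 0, 2, 10, 24, 38}, so |A + A| = 10. Thus K = 10/4 = 5/2. For comparison, the minimum possible |A + A| over all 4-element sets is 2·4 − 1 = 7 (so min K = 7/4), attained only by arithmetic progressions.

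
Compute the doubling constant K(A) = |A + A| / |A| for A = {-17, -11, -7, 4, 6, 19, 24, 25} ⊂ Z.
K = |A + A| / |A| = 33/8

Enumerate A + A = {a + b : a, b ∈ A}. With |A| = 8, there are |A|^2 = 64 ordered sum pairs; collecting distinct values, A + A = {-34, -28, -24, -22, -18, -14, -13, -11, -7, -5, -3, -1, 2, 7, 8, 10, 12, 13, 14, 17, 18, 23, 25, 28, 29, 30, 31, 38, 43, 44, 48, 49, 50}, so |A + A| = 33. Thus K = 33/8. For comparison, the minimum possible |A + A| over all 8-element sets is 2·8 − 1 = 15 (so min K = 15/8), attained only by arithmetic progressions.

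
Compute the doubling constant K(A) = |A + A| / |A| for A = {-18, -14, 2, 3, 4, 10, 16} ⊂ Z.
K = |A + A| / |A| = 26/7

Enumerate A + A = {a + b : a, b ∈ A}. With |A| = 7, there are |A|^2 = 49 ordered sum pairs; collecting distinct values, A + A = {-36, -32, -28, -16, -15, -14, -12, -11, -10, -8, -4, -2, 2, 4, 5, 6, 7, 8, 12, 13, 14, 18, 19, 20, 26, 32}, so |A + A| = 26. Thus K = 26/7. For comparison, the minimum possible |A + A| over all 7-element sets is 2·7 − 1 = 13 (so min K = 13/7), attained only by arithmetic progressions.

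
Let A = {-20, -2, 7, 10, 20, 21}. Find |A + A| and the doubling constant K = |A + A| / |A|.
K = |A + A| / |A| = 21/6 = 7/2

Enumerate A + A = {a + b : a, b ∈ A}. With |A| = 6, there are |A|^2 = 36 ordered sum pairs; collecting distinct values, A + A = {-40, -22, -13, -10, -4, 0, 1, 5, 8, 14, 17, 18, 19, 20, 27, 28, 30, 31, 40, 41, 42}, so |A + A| = 21. Thus K = 21/6 = 7/2. For comparison, the minimum possible |A + A| over all 6-element sets is 2·6 − 1 = 11 (so min K = 11/6), attained only by arithmetic progressions.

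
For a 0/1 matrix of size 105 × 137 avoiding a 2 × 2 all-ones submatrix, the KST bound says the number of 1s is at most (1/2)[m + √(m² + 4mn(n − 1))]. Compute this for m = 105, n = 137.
z(105, 137; 2, 2) ≤ (1/2)[105 + √(105² + 4·105·137·136)] = (1/2)[105 + √7836465] = 1452.1843

Kővári–Sós–Turán: let r_1, ..., r_105 be the row sums and z = Σ r_i the total number of 1s. Each pair of columns can share at most one row with both entries 1 (else a 2×2 all-ones block appears), so Σ_i C(r_i, 2) ≤ C(137, 2) = 9316. By convexity Σ_i C(r_i, 2) ≥ 105·C(z/105, 2) = z(z − 105)/(2·105), giving z² − 105z − 105·137·136 ≤ 0 and hence z ≤ (1/2)[105 + √(11025 + 4·1956360)] = (1/2)[105 + √7836465] ≈ (1/2)(105 + 2799.3687) = 1452.1843.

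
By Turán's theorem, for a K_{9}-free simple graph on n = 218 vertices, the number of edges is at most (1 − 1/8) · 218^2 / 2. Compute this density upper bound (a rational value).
Turán density bound = (7/8) · 218^2/2 = 83167/4 ≈ 20791.75

Turán's theorem: ex(n, K_{r+1}) is achieved by the complete r-partite Turán graph T(n, r) with parts as balanced as possible, and is at most (1 − 1/r) · n^2/2. For r = 8, n = 218: the density bound is (7/8) · 47524/2 = 83167/4 ≈ 20791.75. The integer-valued extremum is e(T(218, 8)) = 20791, which is strictly less than the density bound 83167/4 since 8 ∤ 218 (the parts of T(218, 8) cannot all be equal).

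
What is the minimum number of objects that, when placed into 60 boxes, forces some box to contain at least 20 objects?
n = (20 − 1)·60 + 1 = 1141

By the generalised pigeonhole principle, to guarantee some box contains ≥ r objects we need more than (r − 1) · k objects total. Threshold: n = (r − 1) · k + 1. With r = 20 and k = 60: n = 19 · 60 + 1 = 1140 + 1 = 1141. For n = 1140 = 19 · 60, we can put exactly 19 objects in every box, avoiding 20 in any single one — so 1141 is tight.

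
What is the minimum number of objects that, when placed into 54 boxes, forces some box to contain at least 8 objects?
n = (8 − 1)·54 + 1 = 379

By the generalised pigeonhole principle, to guarantee some box contains ≥ r objects we need more than (r − 1) · k objects total. Threshold: n = (r − 1) · k + 1. With r = 8 and k = 54: n = 7 · 54 + 1 = 378 + 1 = 379. For n = 378 = 7 · 54, we can put exactly 7 objects in every box, avoiding 8 in any single one — so 379 is tight.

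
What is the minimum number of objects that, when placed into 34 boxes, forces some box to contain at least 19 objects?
n = (19 − 1)·34 + 1 = 613

By the generalised pigeonhole principle, to guarantee some box contains ≥ r objects we need more than (r − 1) · k objects total. Threshold: n = (r − 1) · k + 1. With r = 19 and k = 34: n = 18 · 34 + 1 = 612 + 1 = 613. For n = 612 = 18 · 34, we can put exactly 18 objects in every box, avoiding 19 in any single one — so 613 is tight.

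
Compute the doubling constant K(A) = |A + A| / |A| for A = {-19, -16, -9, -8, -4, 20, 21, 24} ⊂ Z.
K = |A + A| / |A| = 33/8

Enumerate A + A = {a + b : a, b ∈ A}. With |A| = 8, there are |A|^2 = 64 ordered sum pairs; collecting distinct values, A + A = {-38, -35, -32, -28, -27, -25, -24, -23, -20, -18, -17, -16, -13, -12, -8, 1, 2, 4, 5, 8, 11, 12, 13, 15, 16, 17, 20, 40, 41, 42, 44, 45, 48}, so |A + A| = 33. Thus K = 33/8. For comparison, the minimum possible |A + A| over all 8-element sets is 2·8 − 1 = 15 (so min K = 15/8), attained only by arithmetic progressions.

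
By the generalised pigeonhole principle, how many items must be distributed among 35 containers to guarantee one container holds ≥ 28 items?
n = (28 − 1)·35 + 1 = 946

By the generalised pigeonhole principle, to guarantee some box contains ≥ r objects we need more than (r − 1) · k objects total. Threshold: n = (r − 1) · k + 1. With r = 28 and k = 35: n = 27 · 35 + 1 = 945 + 1 = 946. For n = 945 = 27 · 35, we can put exactly 27 objects in every box, avoiding 28 in any single one — so 946 is tight.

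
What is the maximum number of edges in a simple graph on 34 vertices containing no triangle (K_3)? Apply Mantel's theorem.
ex(34, K_3) = ⌊34^2/4⌋ = 289

Mantel (1907): a triangle-free graph on n vertices has at most ⌊n^2/4⌋ edges, with equality for the complete bipartite graph K_{⌊n/2⌋, ⌈n/2⌉}. For n = 34: ⌊34^2/4⌋ = ⌊1156/4⌋ = 289. The extremal graph is K_{17, 17}, which has 17·17 = 289 edges.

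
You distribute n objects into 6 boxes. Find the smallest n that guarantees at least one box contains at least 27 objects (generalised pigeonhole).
n = (27 − 1)·6 + 1 = 157

By the generalised pigeonhole principle, to guarantee some box contains ≥ r objects we need more than (r − 1) · k objects total. Threshold: n = (r − 1) · k + 1. With r = 27 and k = 6: n = 26 · 6 + 1 = 156 + 1 = 157. For n = 156 = 26 · 6, we can put exactly 26 objects in every box, avoiding 27 in any single one — so 157 is tight.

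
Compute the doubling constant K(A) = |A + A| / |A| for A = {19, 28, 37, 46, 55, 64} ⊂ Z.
K = |A + A| / |A| = 11/6

Enumerate A + A = {a + b : a, b ∈ A}. With |A| = 6, there are |A|^2 = 36 ordered sum pairs; collecting distinct values, A + A = {38, 47, 56, 65, 74, 83, 92, 101, 110, 119, 128}, so |A + A| = 11. Thus K = 11/6. Here |A + A| = 2|A| − 1 = 11, the minimum possible — so K = 11/6 is minimal, which holds iff A is an arithmetic progression.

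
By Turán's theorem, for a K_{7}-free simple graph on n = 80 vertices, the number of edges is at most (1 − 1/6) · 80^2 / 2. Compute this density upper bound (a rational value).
Turán density bound = (5/6) · 80^2/2 = 8000/3 ≈ 2666.6667

Turán's theorem: ex(n, K_{r+1}) is achieved by the complete r-partite Turán graph T(n, r) with parts as balanced as possible, and is at most (1 − 1/r) · n^2/2. For r = 6, n = 80: the density bound is (5/6) · 6400/2 = 8000/3 ≈ 2666.6667. The integer-valued extremum is e(T(80, 6)) = 2666, which is strictly less than the density bound 8000/3 since 6 ∤ 80 (the parts of T(80, 6) cannot all be equal).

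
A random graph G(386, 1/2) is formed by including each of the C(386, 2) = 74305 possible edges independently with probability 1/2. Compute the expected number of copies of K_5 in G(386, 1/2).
E[# K_5] = C(386, 5) · (1/2)^C(5, 2) = 69576110912 / 2^10 = 1087126733/16 = 67945420.8125

For each 5-subset S of vertices (there are C(386, 5) = 69576110912 such S), let X_S = 1 if S induces a K_5 (all C(5, 2) = 10 edges present). Then P(X_S = 1) = (1/2)^10 = 1/1024. By linearity of expectation, E[# K_5] = C(386, 5) · (1/2)^10 = 69576110912 / 1024 = 1087126733/16 = 67945420.8125.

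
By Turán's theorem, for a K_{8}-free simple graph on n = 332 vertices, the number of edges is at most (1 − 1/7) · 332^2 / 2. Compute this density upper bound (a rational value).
Turán density bound = (6/7) · 332^2/2 = 330672/7 ≈ 47238.8571

Turán's theorem: ex(n, K_{r+1}) is achieved by the complete r-partite Turán graph T(n, r) with parts as balanced as possible, and is at most (1 − 1/r) · n^2/2. For r = 7, n = 332: the density bound is (6/7) · 110224/2 = 330672/7 ≈ 47238.8571. The integer-valued extremum is e(T(332, 7)) = 47238, which is strictly less than the density bound 330672/7 since 7 ∤ 332 (the parts of T(332, 7) cannot all be equal).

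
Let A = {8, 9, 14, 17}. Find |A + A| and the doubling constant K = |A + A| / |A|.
K = |A + A| / |A| = 10/4 = 5/2

Enumerate A + A = {a + b : a, b ∈ A}. With |A| = 4, there are |A|^2 = 16 ordered sum pairs; collecting distinct values, A + A = {16, 17, 18, 22, 23, 25, 26, 28, 31, 34}, so |A + A| = 10. Thus K = 10/4 = 5/2. For comparison, the minimum possible |A + A| over all 4-element sets is 2·4 − 1 = 7 (so min K = 7/4), attained only by arithmetic progressions.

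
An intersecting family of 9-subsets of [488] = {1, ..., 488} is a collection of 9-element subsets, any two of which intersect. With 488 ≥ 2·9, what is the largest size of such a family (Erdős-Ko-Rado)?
max |F| = C(487, 8) = 74064874286480220

Erdős-Ko-Rado (1961): when n ≥ 2k, max |F| = C(n−1, k−1). The bound is attained by the star {A : i ∈ A} for any fixed i ∈ [n]. Here C(488−1, 9−1) = C(487, 8) = 74064874286480220.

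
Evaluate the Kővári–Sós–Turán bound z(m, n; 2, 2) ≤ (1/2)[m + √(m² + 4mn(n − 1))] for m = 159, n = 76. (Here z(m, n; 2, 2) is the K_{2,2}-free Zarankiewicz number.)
z(159, 76; 2, 2) ≤ (1/2)[159 + √(159² + 4·159·76·75)] = (1/2)[159 + √3650481] = 1034.8116

Kővári–Sós–Turán: let r_1, ..., r_159 be the row sums and z = Σ r_i the total number of 1s. Each pair of columns can share at most one row with both entries 1 (else a 2×2 all-ones block appears), so Σ_i C(r_i, 2) ≤ C(76, 2) = 2850. By convexity Σ_i C(r_i, 2) ≥ 159·C(z/159, 2) = z(z − 159)/(2·159), giving z² − 159z − 159·76·75 ≤ 0 and hence z ≤ (1/2)[159 + √(25281 + 4·906300)] = (1/2)[159 + √3650481] ≈ (1/2)(159 + 1910.6232) = 1034.8116.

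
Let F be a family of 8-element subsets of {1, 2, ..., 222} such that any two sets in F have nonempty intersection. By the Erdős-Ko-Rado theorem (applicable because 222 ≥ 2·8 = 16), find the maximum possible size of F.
max |F| = C(221, 7) = 4641271471980

Erdős-Ko-Rado (1961): when n ≥ 2k, max |F| = C(n−1, k−1). The bound is attained by the star {A : i ∈ A} for any fixed i ∈ [n]. Here C(222−1, 8−1) = C(221, 7) = 4641271471980.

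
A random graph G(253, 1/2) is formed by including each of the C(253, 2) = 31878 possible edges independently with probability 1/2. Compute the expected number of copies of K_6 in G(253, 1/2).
E[# K_6] = C(253, 6) · (1/2)^C(6, 2) = 343125759900 / 2^15 = 85781439975/8192 ≈ 10471367.184448

For each 6-subset S of vertices (there are C(253, 6) = 343125759900 such S), let X_S = 1 if S induces a K_6 (all C(6, 2) = 15 edges present). Then P(X_S = 1) = (1/2)^15 = 1/32768. By linearity of expectation, E[# K_6] = C(253, 6) · (1/2)^15 = 343125759900 / 32768 = 85781439975/8192 ≈ 10471367.184448.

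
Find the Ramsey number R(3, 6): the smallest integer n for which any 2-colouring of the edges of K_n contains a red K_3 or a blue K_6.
R(3, 6) = 18

Lower bound: an explicit 2-colouring of K_{17} (typically a Paley-type or other structured construction) avoids a red K_3 and a blue K_6, showing R(3, 6) > 17.
Upper bound: the simple Erdős–Szekeres recurrence only gives R(3, 6) ≤ 20; the tight bound R(3, 6) ≤ 18 requires a sharper case analysis (or computer search) of 2-colourings of K_{18}.
Hence R(3, 6) = 18.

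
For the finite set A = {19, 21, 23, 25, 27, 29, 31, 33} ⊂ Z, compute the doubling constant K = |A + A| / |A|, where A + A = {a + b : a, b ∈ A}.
K = |A + A| / |A| = 15/8

Enumerate A + A = {a + b : a, b ∈ A}. With |A| = 8, there are |A|^2 = 64 ordered sum pairs; collecting distinct values, A + A = {38, 40, 42, 44, 46, 48, 50, 52, 54, 56, 58, 60, 62, 64, 66}, so |A + A| = 15. Thus K = 15/8. Here |A + A| = 2|A| − 1 = 15, the minimum possible — so K = 15/8 is minimal, which holds iff A is an arithmetic progression.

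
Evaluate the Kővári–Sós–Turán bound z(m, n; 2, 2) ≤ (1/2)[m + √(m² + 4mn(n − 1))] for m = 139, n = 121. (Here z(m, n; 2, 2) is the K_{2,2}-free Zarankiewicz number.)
z(139, 121; 2, 2) ≤ (1/2)[139 + √(139² + 4·139·121·120)] = (1/2)[139 + √8092441] = 1491.8608

Kővári–Sós–Turán: let r_1, ..., r_139 be the row sums and z = Σ r_i the total number of 1s. Each pair of columns can share at most one row with both entries 1 (else a 2×2 all-ones block appears), so Σ_i C(r_i, 2) ≤ C(121, 2) = 7260. By convexity Σ_i C(r_i, 2) ≥ 139·C(z/139, 2) = z(z − 139)/(2·139), giving z² − 139z − 139·121·120 ≤ 0 and hence z ≤ (1/2)[139 + √(19321 + 4·2018280)] = (1/2)[139 + √8092441] ≈ (1/2)(139 + 2844.7216) = 1491.8608.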